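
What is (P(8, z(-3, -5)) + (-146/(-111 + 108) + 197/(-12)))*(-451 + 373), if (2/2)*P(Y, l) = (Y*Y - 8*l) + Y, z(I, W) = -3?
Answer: -20007/2 ≈ -10004.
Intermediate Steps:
P(Y, l) = Y + Y**2 - 8*l (P(Y, l) = (Y*Y - 8*l) + Y = (Y**2 - 8*l) + Y = Y + Y**2 - 8*l)
(P(8, z(-3, -5)) + (-146/(-111 + 108) + 197/(-12)))*(-451 + 373) = ((8 + 8**2 - 8*(-3)) + (-146/(-111 + 108) + 197/(-12)))*(-451 + 373) = ((8 + 64 + 24) + (-146/(-3) + 197*(-1/12)))*(-78) = (96 + (-146*(-1/3) - 197/12))*(-78) = (96 + (146/3 - 197/12))*(-78) = (96 + 129/4)*(-78) = (513/4)*(-78) = -20007/2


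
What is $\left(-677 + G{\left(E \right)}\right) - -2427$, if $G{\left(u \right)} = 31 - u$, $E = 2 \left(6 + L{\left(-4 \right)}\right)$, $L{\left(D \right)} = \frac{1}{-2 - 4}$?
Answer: $\frac{5308}{3} \approx 1769.3$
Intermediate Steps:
$L{\left(D \right)} = - \frac{1}{6}$ ($L{\left(D \right)} = \frac{1}{-6} = - \frac{1}{6}$)
$E = \frac{35}{3}$ ($E = 2 \left(6 - \frac{1}{6}\right) = 2 \cdot \frac{35}{6} = \frac{35}{3} \approx 11.667$)
$\left(-677 + G{\left(E \right)}\right) - -2427 = \left(-677 + \left(31 - \frac{35}{3}\right)\right) - -2427 = \left(-677 + \left(31 - \frac{35}{3}\right)\right) + 2427 = \left(-677 + \frac{58}{3}\right) + 2427 = - \frac{1973}{3} + 2427 = \frac{5308}{3}$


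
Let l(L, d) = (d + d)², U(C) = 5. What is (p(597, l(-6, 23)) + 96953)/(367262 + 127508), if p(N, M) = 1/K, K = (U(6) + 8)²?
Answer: 8192529/41808065 ≈ 0.19596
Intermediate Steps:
l(L, d) = 4*d² (l(L, d) = (2*d)² = 4*d²)
K = 169 (K = (5 + 8)² = 13² = 169)
p(N, M) = 1/169
(p(597, l(-6, 23)) + 96953)/(367262 + 127508) = (1/169 + 96953)/(367262 + 127508) = (16385058/169)/494770 = (16385058/169)*(1/494770) = 8192529/41808065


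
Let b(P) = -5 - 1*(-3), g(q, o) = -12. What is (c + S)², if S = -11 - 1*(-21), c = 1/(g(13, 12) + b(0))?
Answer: 19321/196 ≈ 98.577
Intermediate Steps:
b(P) = -2 (b(P) = -5 + 3 = -2)
c = -1/14 (c = 1/(-12 - 2) = 1/(-14) = -1/14 ≈ -0.071429)
S = 10 (S = -11 + 21 = 10)
(c + S)² = (-1/14 + 10)² = (139/14)² = 19321/196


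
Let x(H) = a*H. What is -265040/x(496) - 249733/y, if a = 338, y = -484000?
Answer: -245488983/230516000 ≈ -1.0650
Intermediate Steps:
x(H) = 338*H
-265040/x(496) - 249733/y = -265040/(338*496) - 249733/(-484000) = -265040/167648 - 249733*(-1/484000) = -265040*1/167648 + 22703/44000 = -16565/10478 + 22703/44000 = -245488983/230516000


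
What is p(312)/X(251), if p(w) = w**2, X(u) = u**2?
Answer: 97344/63001 ≈ 1.5451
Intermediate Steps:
p(312)/X(251) = 312**2/(251**2) = 97344/63001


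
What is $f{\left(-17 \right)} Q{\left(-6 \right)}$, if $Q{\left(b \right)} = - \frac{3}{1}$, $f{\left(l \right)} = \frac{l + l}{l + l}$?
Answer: $-3$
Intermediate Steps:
$f{\left(l \right)} = 1$ ($f{\left(l \right)} = \frac{2 l}{2 l} = 2 l \frac{1}{2 l} = 1$)
$Q{\left(b \right)} = -3$ ($Q{\left(b \right)} = \left(-3\right) 1 = -3$)
$f{\left(-17 \right)} Q{\left(-6 \right)} = 1 \left(-3\right) = -3$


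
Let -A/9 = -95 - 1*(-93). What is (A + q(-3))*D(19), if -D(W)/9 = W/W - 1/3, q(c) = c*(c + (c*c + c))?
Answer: -54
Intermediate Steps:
q(c) = c*(c**2 + 2*c) (q(c) = c*(c + (c**2 + c)) = c*(c + (c + c**2)) = c*(c**2 + 2*c))
A = 18 (A = -9*(-95 - 1*(-93)) = -9*(-95 + 93) = -9*(-2) = 18)
D(W) = -6 (D(W) = -9*(W/W - 1/3) = -9*(1 - 1*1/3) = -9*(1 - 1/3) = -9*2/3 = -6)
(A + q(-3))*D(19) = (18 + (-3)**2*(2 - 3))*(-6) = (18 + 9*(-1))*(-6) = (18 - 9)*(-6) = 9*(-6) = -54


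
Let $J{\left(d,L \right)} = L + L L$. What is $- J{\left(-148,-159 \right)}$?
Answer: $-25122$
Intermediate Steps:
$J{\left(d,L \right)} = L + L^{2}$
$- J{\left(-148,-159 \right)} = - \left(-159\right) \left(1 - 159\right) = - \left(-159\right) \left(-158\right) = \left(-1\right) 25122 = -25122$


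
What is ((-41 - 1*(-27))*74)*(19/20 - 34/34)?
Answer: 259/5 ≈ 51.800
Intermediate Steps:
((-41 - 1*(-27))*74)*(19/20 - 34/34) = ((-41 + 27)*74)*(19*(1/20) - 34*1/34) = (-14*74)*(19/20 - 1) = -1036*(-1/20) = 259/5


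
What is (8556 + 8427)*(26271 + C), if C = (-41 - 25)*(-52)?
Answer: 504446049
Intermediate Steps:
C = 3432 (C = -66*(-52) = 3432)
(8556 + 8427)*(26271 + C) = (8556 + 8427)*(26271 + 3432) = 16983*29703 = 504446049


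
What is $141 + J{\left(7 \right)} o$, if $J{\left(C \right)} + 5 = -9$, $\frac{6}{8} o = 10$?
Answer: $- \frac{137}{3} \approx -45.667$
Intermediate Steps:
$o = \frac{40}{3}$ ($o = \frac{4}{3} \cdot 10 = \frac{40}{3} \approx 13.333$)
$J{\left(C \right)} = -14$ ($J{\left(C \right)} = -5 - 9 = -14$)
$141 + J{\left(7 \right)} o = 141 - \frac{560}{3} = - \frac{137}{3}$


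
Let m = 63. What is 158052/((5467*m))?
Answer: 52684/114807 ≈ 0.45889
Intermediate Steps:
158052/((5467*m)) = 158052/((5467*63)) = 158052/344421 = 158052*(1/344421) = 52684/114807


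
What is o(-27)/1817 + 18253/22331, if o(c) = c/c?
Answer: 33188032/40575427 ≈ 0.81793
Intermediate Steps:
o(c) = 1
o(-27)/1817 + 18253/22331 = 1/1817 + 18253/22331 = 33188032/40575427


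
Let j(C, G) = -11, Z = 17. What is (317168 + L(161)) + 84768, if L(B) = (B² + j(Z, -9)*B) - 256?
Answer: 425830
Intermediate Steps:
L(B) = -256 + B² - 11*B (L(B) = (B² - 11*B) - 256 = -256 + B² - 11*B)
(317168 + L(161)) + 84768 = (317168 + (-256 + 161² - 11*161)) + 84768 = (317168 + (-256 + 25921 - 1771)) + 84768 = (317168 + 23894) + 84768 = 341062 + 84768 = 425830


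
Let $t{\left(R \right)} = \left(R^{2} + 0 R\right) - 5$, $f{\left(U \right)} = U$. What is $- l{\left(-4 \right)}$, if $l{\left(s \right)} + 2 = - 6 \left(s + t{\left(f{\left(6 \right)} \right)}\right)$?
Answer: $164$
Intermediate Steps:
$t{\left(R \right)} = -5 + R^{2}$ ($t{\left(R \right)} = \left(R^{2} + 0\right) - 5 = R^{2} - 5 = -5 + R^{2}$)
$l{\left(s \right)} = -188 - 6 s$ ($l{\left(s \right)} = -2 - 6 \left(s - \left(5 - 6^{2}\right)\right) = -2 - 6 \left(s + \left(-5 + 36\right)\right) = -2 - 6 \left(s + 31\right) = -2 - 6 \left(31 + s\right) = -2 - \left(186 + 6 s\right) = -188 - 6 s$)
$- l{\left(-4 \right)} = - (-188 - -24) = - (-188 + 24) = \left(-1\right) \left(-164\right) = 164$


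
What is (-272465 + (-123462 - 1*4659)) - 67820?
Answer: -468406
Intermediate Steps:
(-272465 + (-123462 - 1*4659)) - 67820 = (-272465 + (-123462 - 4659)) - 67820 = (-272465 - 128121) - 67820 = -400586 - 67820 = -468406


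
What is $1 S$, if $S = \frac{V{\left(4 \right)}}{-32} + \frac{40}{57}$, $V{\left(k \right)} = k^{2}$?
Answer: $\frac{23}{114} \approx 0.20175$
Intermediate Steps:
$S = \frac{23}{114}$ ($S = \frac{4^{2}}{-32} + \frac{40}{57} = 16 \left(- \frac{1}{32}\right) + 40 \cdot \frac{1}{57} = - \frac{1}{2} + \frac{40}{57} = \frac{23}{114} \approx 0.20175$)
$1 S = 1 \cdot \frac{23}{114} = \frac{23}{114}$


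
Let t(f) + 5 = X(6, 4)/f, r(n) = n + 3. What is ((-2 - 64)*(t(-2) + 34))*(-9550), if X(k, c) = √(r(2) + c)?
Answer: 17333250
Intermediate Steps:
r(n) = 3 + n
X(k, c) = √(5 + c) (X(k, c) = √((3 + 2) + c) = √(5 + c))
t(f) = -5 + 3/f (t(f) = -5 + √(5 + 4)/f = -5 + √9/f = -5 + 3/f)
((-2 - 64)*(t(-2) + 34))*(-9550) = ((-2 - 64)*((-5 + 3/(-2)) + 34))*(-9550) = -66*((-5 + 3*(-½)) + 34)*(-9550) = -66*((-5 - 3/2) + 34)*(-9550) = -66*(-13/2 + 34)*(-9550) = -66*55/2*(-9550) = -1815*(-9550) = 17333250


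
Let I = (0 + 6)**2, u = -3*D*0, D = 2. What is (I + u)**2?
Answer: 1296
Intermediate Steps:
u = 0 (u = -3*2*0 = -6*0 = 0)
I = 36 (I = 6**2 = 36)
(I + u)**2 = (36 + 0)**2 = 36**2 = 1296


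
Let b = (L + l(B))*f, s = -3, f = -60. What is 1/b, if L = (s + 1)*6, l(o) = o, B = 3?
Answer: 1/540 ≈ 0.0018519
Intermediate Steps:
L = -12 (L = (-3 + 1)*6 = -2*6 = -12)
b = 540 (b = (-12 + 3)*(-60) = -9*(-60) = 540)
1/b = 1/540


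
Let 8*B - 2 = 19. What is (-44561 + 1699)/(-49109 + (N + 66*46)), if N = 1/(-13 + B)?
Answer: 3557546/3824067 ≈ 0.93030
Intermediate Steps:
B = 21/8 (B = ¼ + (⅛)*19 = ¼ + 19/8 = 21/8 ≈ 2.6250)
N = -8/83 (N = 1/(-13 + 21/8) = 1/(-83/8) = -8/83 ≈ -0.096385)
(-44561 + 1699)/(-49109 + (N + 66*46)) = (-44561 + 1699)/(-49109 + (-8/83 + 66*46)) = -42862/(-49109 + (-8/83 + 3036)) = -42862/(-49109 + 251980/83) = -42862/(-3824067/83) = -42862*(-83/3824067) = 3557546/3824067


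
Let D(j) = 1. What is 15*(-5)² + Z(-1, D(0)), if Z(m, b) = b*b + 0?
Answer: 376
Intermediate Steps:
Z(m, b) = b² (Z(m, b) = b² + 0 = b²)
15*(-5)² + Z(-1, D(0)) = 15*(-5)² + 1² = 15*25 + 1 = 375 + 1 = 376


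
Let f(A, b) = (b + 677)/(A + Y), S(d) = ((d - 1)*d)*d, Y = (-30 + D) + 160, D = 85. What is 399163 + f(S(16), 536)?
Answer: 1618607178/4055 ≈ 3.9916e+5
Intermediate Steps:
Y = 215 (Y = (-30 + 85) + 160 = 55 + 160 = 215)
S(d) = d²*(-1 + d) (S(d) = ((-1 + d)*d)*d = (d*(-1 + d))*d = d²*(-1 + d))
f(A, b) = (677 + b)/(215 + A) (f(A, b) = (b + 677)/(A + 215) = (677 + b)/(215 + A))
399163 + f(S(16), 536) = 399163 + (677 + 536)/(215 + 16²*(-1 + 16)) = 399163 + 1213/(215 + 256*15) = 399163 + 1213/(215 + 3840) = 399163 + 1213/4055 = 1618607178/4055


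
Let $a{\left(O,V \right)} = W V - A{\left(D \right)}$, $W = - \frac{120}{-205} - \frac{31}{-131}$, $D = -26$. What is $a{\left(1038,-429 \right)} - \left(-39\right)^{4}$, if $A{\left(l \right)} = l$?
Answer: $- \frac{12427246000}{5371} \approx -2.3138 \cdot 10^{6}$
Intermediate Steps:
$W = \frac{4415}{5371}$ ($W = \left(-120\right) \left(- \frac{1}{205}\right) - - \frac{31}{131} = \frac{24}{41} + \frac{31}{131} = \frac{4415}{5371} \approx 0.82201$)
$a{\left(O,V \right)} = 26 + \frac{4415 V}{5371}$ ($a{\left(O,V \right)} = \frac{4415 V}{5371} - -26 = \frac{4415 V}{5371} + 26 = 26 + \frac{4415 V}{5371}$)
$a{\left(1038,-429 \right)} - \left(-39\right)^{4} = \left(26 + \frac{4415}{5371} \left(-429\right)\right) - \left(-39\right)^{4} = \left(26 - \frac{1894035}{5371}\right) - 2313441 = - \frac{1754389}{5371} - 2313441 = - \frac{12427246000}{5371}$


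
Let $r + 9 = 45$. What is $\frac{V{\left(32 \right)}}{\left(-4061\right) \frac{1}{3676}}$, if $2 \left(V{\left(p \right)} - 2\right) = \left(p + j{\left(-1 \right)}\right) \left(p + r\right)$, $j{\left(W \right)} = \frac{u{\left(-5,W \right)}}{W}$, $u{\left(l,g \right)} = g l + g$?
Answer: $- \frac{3506904}{4061} \approx -863.56$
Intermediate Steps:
$r = 36$ ($r = -9 + 45 = 36$)
$u{\left(l,g \right)} = g + g l$
$j{\left(W \right)} = -4$ ($j{\left(W \right)} = \frac{W \left(1 - 5\right)}{W} = \frac{W \left(-4\right)}{W} = \frac{\left(-4\right) W}{W} = -4$)
$V{\left(p \right)} = 2 + \frac{\left(-4 + p\right) \left(36 + p\right)}{2}$ ($V{\left(p \right)} = 2 + \frac{\left(p - 4\right) \left(p + 36\right)}{2} = 2 + \frac{\left(-4 + p\right) \left(36 + p\right)}{2}$)
$\frac{V{\left(32 \right)}}{\left(-4061\right) \frac{1}{3676}} = \frac{-70 + \frac{32^{2}}{2} + 16 \cdot 32}{\left(-4061\right) \frac{1}{3676}} = \frac{-70 + \frac{1}{2} \cdot 1024 + 512}{\left(-4061\right) \frac{1}{3676}} = \frac{-70 + 512 + 512}{- \frac{4061}{3676}} = 954 \left(- \frac{3676}{4061}\right) = - \frac{3506904}{4061}$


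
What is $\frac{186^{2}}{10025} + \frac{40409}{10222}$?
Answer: $\frac{758740537}{102475550} \approx 7.4041$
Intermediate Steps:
$\frac{186^{2}}{10025} + \frac{40409}{10222} = 34596 \cdot \frac{1}{10025} + 40409 \cdot \frac{1}{10222} = \frac{34596}{10025} + \frac{40409}{10222} = \frac{758740537}{102475550}$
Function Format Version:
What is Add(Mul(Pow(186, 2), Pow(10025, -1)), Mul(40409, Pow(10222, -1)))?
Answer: Rational(758740537, 102475550) ≈ 7.4041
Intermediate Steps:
Add(Mul(Pow(186, 2), Pow(10025, -1)), Mul(40409, Pow(10222, -1))) = Add(Mul(34596, Rational(1, 10025)), Mul(40409, Rational(1, 10222))) = Add(Rational(34596, 10025), Rational(40409, 10222)) = Rational(758740537, 102475550)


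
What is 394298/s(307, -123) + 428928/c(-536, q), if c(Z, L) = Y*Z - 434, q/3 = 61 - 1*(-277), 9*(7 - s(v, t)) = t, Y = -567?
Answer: 89752224717/4703909 ≈ 19080.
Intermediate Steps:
s(v, t) = 7 - t/9
q = 1014 (q = 3*(61 - 1*(-277)) = 3*(61 + 277) = 3*338 = 1014)
c(Z, L) = -434 - 567*Z (c(Z, L) = -567*Z - 434 = -434 - 567*Z)
394298/s(307, -123) + 428928/c(-536, q) = 394298/(7 - ⅑*(-123)) + 428928/(-434 - 567*(-536)) = 394298/(7 + 41/3) + 428928/(-434 + 303912) = 394298/(62/3) + 428928/303478 = 394298*(3/62) + 428928*(1/303478) = 591447/31 + 214464/151739 = 89752224717/4703909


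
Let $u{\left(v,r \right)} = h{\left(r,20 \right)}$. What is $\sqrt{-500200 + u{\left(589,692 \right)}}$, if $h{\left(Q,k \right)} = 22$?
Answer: $i \sqrt{500178} \approx 707.23 i$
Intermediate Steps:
$u{\left(v,r \right)} = 22$
$\sqrt{-500200 + u{\left(589,692 \right)}} = \sqrt{-500200 + 22} = \sqrt{-500178} = i \sqrt{500178}$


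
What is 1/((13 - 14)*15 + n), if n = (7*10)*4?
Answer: 1/265 ≈ 0.0037736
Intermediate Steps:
n = 280 (n = 70*4 = 280)
1/((13 - 14)*15 + n) = 1/((13 - 14)*15 + 280) = 1/(-1*15 + 280) = 1/(-15 + 280) = 1/265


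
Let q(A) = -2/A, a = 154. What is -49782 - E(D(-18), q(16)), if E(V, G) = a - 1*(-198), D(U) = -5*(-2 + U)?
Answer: -50134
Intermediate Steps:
D(U) = 10 - 5*U
E(V, G) = 352 (E(V, G) = 154 - 1*(-198) = 154 + 198 = 352)
-49782 - E(D(-18), q(16)) = -49782 - 1*352 = -49782 - 352 = -50134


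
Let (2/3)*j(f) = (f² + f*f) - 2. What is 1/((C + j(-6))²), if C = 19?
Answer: 1/15376 ≈ 6.5036e-5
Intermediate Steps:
j(f) = -3 + 3*f² (j(f) = 3*((f² + f*f) - 2)/2 = 3*((f² + f²) - 2)/2 = 3*(2*f² - 2)/2 = 3*(-2 + 2*f²)/2 = -3 + 3*f²)
1/((C + j(-6))²) = 1/((19 + (-3 + 3*(-6)²))²) = 1/((19 + (-3 + 3*36))²) = 1/((19 + (-3 + 108))²) = 1/((19 + 105)²) = 1/(124²) = 1/15376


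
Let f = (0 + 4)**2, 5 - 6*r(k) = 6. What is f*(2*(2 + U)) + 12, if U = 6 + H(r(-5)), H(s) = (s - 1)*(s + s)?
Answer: 2524/9 ≈ 280.44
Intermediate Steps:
r(k) = -1/6 (r(k) = 5/6 - 1/6*6 = 5/6 - 1 = -1/6)
H(s) = 2*s*(-1 + s) (H(s) = (-1 + s)*(2*s) = 2*s*(-1 + s))
U = 115/18 (U = 6 + 2*(-1/6)*(-1 - 1/6) = 6 + 2*(-1/6)*(-7/6) = 6 + 7/18 = 115/18 ≈ 6.3889)
f = 16 (f = 4**2 = 16)
f*(2*(2 + U)) + 12 = 16*(2*(2 + 115/18)) + 12 = 16*(2*(151/18)) + 12 = 16*(151/9) + 12 = 2416/9 + 12 = 2524/9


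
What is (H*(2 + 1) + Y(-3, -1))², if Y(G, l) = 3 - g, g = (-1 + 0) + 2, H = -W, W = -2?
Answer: 64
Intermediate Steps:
H = 2 (H = -1*(-2) = 2)
g = 1 (g = -1 + 2 = 1)
Y(G, l) = 2 (Y(G, l) = 3 - 1*1 = 3 - 1 = 2)
(H*(2 + 1) + Y(-3, -1))² = (2*(2 + 1) + 2)² = (2*3 + 2)² = (6 + 2)² = 8² = 64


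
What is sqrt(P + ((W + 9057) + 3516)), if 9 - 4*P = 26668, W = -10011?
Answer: I*sqrt(16411)/2 ≈ 64.053*I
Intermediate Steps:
P = -26659/4 (P = 9/4 - 1/4*26668 = 9/4 - 6667 = -26659/4 ≈ -6664.8)
sqrt(P + ((W + 9057) + 3516)) = sqrt(-26659/4 + ((-10011 + 9057) + 3516)) = sqrt(-26659/4 + (-954 + 3516)) = sqrt(-26659/4 + 2562) = sqrt(-16411/4) = I*sqrt(16411)/2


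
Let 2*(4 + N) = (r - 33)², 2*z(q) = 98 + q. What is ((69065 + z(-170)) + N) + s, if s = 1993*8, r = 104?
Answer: 174979/2 ≈ 87490.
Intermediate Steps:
z(q) = 49 + q/2 (z(q) = (98 + q)/2 = 49 + q/2)
N = 5033/2 (N = -4 + (104 - 33)²/2 = -4 + (½)*71² = -4 + (½)*5041 = -4 + 5041/2 = 5033/2 ≈ 2516.5)
s = 15944
((69065 + z(-170)) + N) + s = ((69065 + (49 + (½)*(-170))) + 5033/2) + 15944 = ((69065 + (49 - 85)) + 5033/2) + 15944 = ((69065 - 36) + 5033/2) + 15944 = (69029 + 5033/2) + 15944 = 143091/2 + 15944 = 174979/2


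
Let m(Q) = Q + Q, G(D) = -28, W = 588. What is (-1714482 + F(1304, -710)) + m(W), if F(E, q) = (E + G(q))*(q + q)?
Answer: -3525226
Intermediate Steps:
F(E, q) = 2*q*(-28 + E) (F(E, q) = (E - 28)*(q + q) = (-28 + E)*(2*q) = 2*q*(-28 + E))
m(Q) = 2*Q
(-1714482 + F(1304, -710)) + m(W) = (-1714482 + 2*(-710)*(-28 + 1304)) + 2*588 = (-1714482 + 2*(-710)*1276) + 1176 = (-1714482 - 1811920) + 1176 = -3526402 + 1176 = -3525226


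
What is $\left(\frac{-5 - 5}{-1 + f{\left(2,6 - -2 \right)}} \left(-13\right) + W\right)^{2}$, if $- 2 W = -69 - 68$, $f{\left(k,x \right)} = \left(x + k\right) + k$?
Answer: $\frac{3122289}{484} \approx 6451.0$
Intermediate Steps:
$f{\left(k,x \right)} = x + 2 k$ ($f{\left(k,x \right)} = \left(k + x\right) + k = x + 2 k$)
$W = \frac{137}{2}$ ($W = - \frac{-69 - 68}{2} = \left(- \frac{1}{2}\right) \left(-137\right) = \frac{137}{2} \approx 68.5$)
$\left(\frac{-5 - 5}{-1 + f{\left(2,6 - -2 \right)}} \left(-13\right) + W\right)^{2} = \left(\frac{-5 - 5}{-1 + \left(\left(6 - -2\right) + 2 \cdot 2\right)} \left(-13\right) + \frac{137}{2}\right)^{2} = \left(- \frac{10}{-1 + \left(\left(6 + 2\right) + 4\right)} \left(-13\right) + \frac{137}{2}\right)^{2} = \left(- \frac{10}{-1 + \left(8 + 4\right)} \left(-13\right) + \frac{137}{2}\right)^{2} = \left(- \frac{10}{-1 + 12} \left(-13\right) + \frac{137}{2}\right)^{2} = \left(- \frac{10}{11} \left(-13\right) + \frac{137}{2}\right)^{2} = \left(\left(-10\right) \frac{1}{11} \left(-13\right) + \frac{137}{2}\right)^{2} = \left(\left(- \frac{10}{11}\right) \left(-13\right) + \frac{137}{2}\right)^{2} = \left(\frac{130}{11} + \frac{137}{2}\right)^{2} = \left(\frac{1767}{22}\right)^{2} = \frac{3122289}{484}$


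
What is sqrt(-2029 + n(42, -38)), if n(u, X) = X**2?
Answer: 3*I*sqrt(65) ≈ 24.187*I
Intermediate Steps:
sqrt(-2029 + n(42, -38)) = sqrt(-2029 + (-38)**2) = sqrt(-2029 + 1444) = sqrt(-585) = 3*I*sqrt(65)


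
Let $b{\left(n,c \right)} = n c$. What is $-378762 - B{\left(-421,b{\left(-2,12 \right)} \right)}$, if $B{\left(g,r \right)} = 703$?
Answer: $-379465$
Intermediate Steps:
$b{\left(n,c \right)} = c n$
$-378762 - B{\left(-421,b{\left(-2,12 \right)} \right)} = -378762 - 703 = -379465$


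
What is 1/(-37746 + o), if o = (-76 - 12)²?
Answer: -1/30002 ≈ -3.3331e-5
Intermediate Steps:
o = 7744 (o = (-88)² = 7744)
1/(-37746 + o) = 1/(-37746 + 7744) = 1/(-30002) = -1/30002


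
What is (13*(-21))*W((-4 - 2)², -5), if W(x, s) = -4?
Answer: 1092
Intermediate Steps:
(13*(-21))*W((-4 - 2)², -5) = (13*(-21))*(-4) = -273*(-4) = 1092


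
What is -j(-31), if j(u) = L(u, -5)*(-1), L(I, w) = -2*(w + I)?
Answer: 72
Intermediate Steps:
L(I, w) = -2*I - 2*w (L(I, w) = -2*(I + w) = -2*I - 2*w)
j(u) = -10 + 2*u (j(u) = (-2*u - 2*(-5))*(-1) = (-2*u + 10)*(-1) = (10 - 2*u)*(-1) = -10 + 2*u)
-j(-31) = -(-10 + 2*(-31)) = -(-10 - 62) = -1*(-72) = 72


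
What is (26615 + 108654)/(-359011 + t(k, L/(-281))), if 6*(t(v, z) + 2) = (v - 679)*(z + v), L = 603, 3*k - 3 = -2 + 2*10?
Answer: -38010589/101035421 ≈ -0.37621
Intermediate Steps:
k = 7 (k = 1 + (-2 + 2*10)/3 = 1 + (-2 + 20)/3 = 1 + (⅓)*18 = 1 + 6 = 7)
t(v, z) = -2 + (-679 + v)*(v + z)/6 (t(v, z) = -2 + ((v - 679)*(z + v))/6 = -2 + ((-679 + v)*(v + z))/6 = -2 + (-679 + v)*(v + z)/6)
(26615 + 108654)/(-359011 + t(k, L/(-281))) = (26615 + 108654)/(-359011 + (-2 - 679/6*7 - 136479/(2*(-281)) + (⅙)*7² + (⅙)*7*(603/(-281)))) = 135269/(-359011 + (-2 - 4753/6 - 136479*(-1)/(2*281) + (⅙)*49 + (⅙)*7*(603*(-1/281)))) = 135269/(-359011 + (-2 - 4753/6 - 679/6*(-603/281) + 49/6 + (⅙)*7*(-603/281))) = 135269/(-359011 + (-2 - 4753/6 + 136479/562 + 49/6 - 1407/562)) = 135269/(-359011 - 153330/281) = 135269/(-101035421/281) = 135269*(-281/101035421) = -38010589/101035421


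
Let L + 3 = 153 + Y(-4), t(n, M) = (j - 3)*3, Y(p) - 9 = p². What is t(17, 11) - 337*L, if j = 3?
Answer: -58975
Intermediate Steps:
Y(p) = 9 + p²
t(n, M) = 0 (t(n, M) = (3 - 3)*3 = 0*3 = 0)
L = 175 (L = -3 + (153 + (9 + (-4)²)) = -3 + (153 + (9 + 16)) = -3 + (153 + 25) = -3 + 178 = 175)
t(17, 11) - 337*L = 0 - 337*175 = 0 - 58975 = -58975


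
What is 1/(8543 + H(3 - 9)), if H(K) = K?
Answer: 1/8537 ≈ 0.00011714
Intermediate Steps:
1/(8543 + H(3 - 9)) = 1/(8543 + (3 - 9)) = 1/(8543 - 6) = 1/8537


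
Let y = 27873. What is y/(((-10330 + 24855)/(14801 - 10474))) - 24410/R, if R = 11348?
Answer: 684143838829/82414850 ≈ 8301.2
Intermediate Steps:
y/(((-10330 + 24855)/(14801 - 10474))) - 24410/R = 27873/(((-10330 + 24855)/(14801 - 10474))) - 24410/11348 = 27873/((14525/4327)) - 24410*1/11348 = 27873/((14525*(1/4327))) - 12205/5674 = 27873/(14525/4327) - 12205/5674 = 27873*(4327/14525) - 12205/5674 = 120606471/14525 - 12205/5674 = 684143838829/82414850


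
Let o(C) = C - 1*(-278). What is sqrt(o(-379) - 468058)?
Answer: I*sqrt(468159) ≈ 684.22*I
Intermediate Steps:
o(C) = 278 + C (o(C) = C + 278 = 278 + C)
sqrt(o(-379) - 468058) = sqrt((278 - 379) - 468058) = sqrt(-101 - 468058) = sqrt(-468159) = I*sqrt(468159)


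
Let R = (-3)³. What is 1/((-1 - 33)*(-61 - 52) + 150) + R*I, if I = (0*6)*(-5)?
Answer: 1/3992 ≈ 0.00025050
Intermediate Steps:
R = -27
I = 0 (I = 0*(-5) = 0)
1/((-1 - 33)*(-61 - 52) + 150) + R*I = 1/((-1 - 33)*(-61 - 52) + 150) - 27*0 = 1/(-34*(-113) + 150) + 0 = 1/(3842 + 150) + 0 = 1/3992 + 0 = 1/3992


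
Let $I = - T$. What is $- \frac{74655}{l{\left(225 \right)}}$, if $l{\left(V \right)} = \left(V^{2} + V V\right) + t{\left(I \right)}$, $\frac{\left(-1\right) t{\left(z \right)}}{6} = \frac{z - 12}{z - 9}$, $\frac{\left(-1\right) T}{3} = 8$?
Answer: $- \frac{17775}{24106} \approx -0.73737$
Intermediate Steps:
$T = -24$ ($T = \left(-3\right) 8 = -24$)
$I = 24$ ($I = \left(-1\right) \left(-24\right) = 24$)
$t{\left(z \right)} = - \frac{6 \left(-12 + z\right)}{-9 + z}$ ($t{\left(z \right)} = - 6 \frac{z - 12}{z - 9} = - 6 \frac{-12 + z}{-9 + z} = - \frac{6 \left(-12 + z\right)}{-9 + z}$)
$l{\left(V \right)} = - \frac{24}{5} + 2 V^{2}$ ($l{\left(V \right)} = \left(V^{2} + V V\right) + \frac{6 \left(12 - 24\right)}{-9 + 24} = \left(V^{2} + V^{2}\right) + \frac{6 \left(12 - 24\right)}{15} = 2 V^{2} + 6 \cdot \frac{1}{15} \left(-12\right) = 2 V^{2} - \frac{24}{5} = - \frac{24}{5} + 2 V^{2}$)
$- \frac{74655}{l{\left(225 \right)}} = - \frac{74655}{- \frac{24}{5} + 2 \cdot 225^{2}} = - \frac{74655}{- \frac{24}{5} + 2 \cdot 50625} = - \frac{74655}{- \frac{24}{5} + 101250} = - \frac{74655}{\frac{506226}{5}} = \left(-74655\right) \frac{5}{506226} = - \frac{17775}{24106}$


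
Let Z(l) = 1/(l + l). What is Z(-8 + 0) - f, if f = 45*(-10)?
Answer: 7199/16 ≈ 449.94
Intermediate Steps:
Z(l) = 1/(2*l)
f = -450
Z(-8 + 0) - f = 1/(2*(-8 + 0)) - 1*(-450) = (½)/(-8) + 450 = (½)*(-⅛) + 450 = -1/16 + 450 = 7199/16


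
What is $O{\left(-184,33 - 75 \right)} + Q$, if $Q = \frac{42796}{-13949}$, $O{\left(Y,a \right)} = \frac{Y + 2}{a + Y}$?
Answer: $- \frac{274353}{121249} \approx -2.2627$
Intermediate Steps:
$O{\left(Y,a \right)} = \frac{2 + Y}{Y + a}$
$Q = - \frac{3292}{1073}$ ($Q = 42796 \left(- \frac{1}{13949}\right) = - \frac{3292}{1073} \approx -3.068$)
$O{\left(-184,33 - 75 \right)} + Q = \frac{2 - 184}{-184 + \left(33 - 75\right)} - \frac{3292}{1073} = \frac{1}{-184 + \left(33 - 75\right)} \left(-182\right) - \frac{3292}{1073} = \frac{1}{-184 - 42} \left(-182\right) - \frac{3292}{1073} = \frac{1}{-226} \left(-182\right) - \frac{3292}{1073} = \left(- \frac{1}{226}\right) \left(-182\right) - \frac{3292}{1073} = \frac{91}{113} - \frac{3292}{1073} = - \frac{274353}{121249}$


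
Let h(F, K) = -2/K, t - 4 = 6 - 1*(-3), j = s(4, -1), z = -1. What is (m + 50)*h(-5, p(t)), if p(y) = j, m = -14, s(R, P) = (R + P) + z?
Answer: -36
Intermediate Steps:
s(R, P) = -1 + P + R (s(R, P) = (R + P) - 1 = (P + R) - 1 = -1 + P + R)
j = 2 (j = -1 - 1 + 4 = 2)
t = 13 (t = 4 + (6 - 1*(-3)) = 4 + (6 + 3) = 4 + 9 = 13)
p(y) = 2
(m + 50)*h(-5, p(t)) = (-14 + 50)*(-2/2) = 36*(-2*½) = 36*(-1) = -36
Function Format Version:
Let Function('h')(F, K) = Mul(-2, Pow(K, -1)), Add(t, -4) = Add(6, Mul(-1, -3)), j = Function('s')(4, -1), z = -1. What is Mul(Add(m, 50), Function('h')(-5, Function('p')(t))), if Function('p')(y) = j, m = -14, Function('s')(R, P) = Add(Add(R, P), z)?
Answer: -36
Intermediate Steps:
Function('s')(R, P) = Add(-1, P, R) (Function('s')(R, P) = Add(Add(R, P), -1) = Add(Add(P, R), -1) = Add(-1, P, R))
j = 2 (j = Add(-1, -1, 4) = 2)
t = 13 (t = Add(4, Add(6, Mul(-1, -3))) = Add(4, Add(6, 3)) = Add(4, 9) = 13)
Function('p')(y) = 2
Mul(Add(m, 50), Function('h')(-5, Function('p')(t))) = Mul(Add(-14, 50), Mul(-2, Pow(2, -1))) = Mul(36, Mul(-2, Rational(1, 2))) = Mul(36, -1) = -36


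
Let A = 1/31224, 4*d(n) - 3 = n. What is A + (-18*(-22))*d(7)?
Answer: 30911761/31224 ≈ 990.00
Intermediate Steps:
d(n) = ¾ + n/4
A = 1/31224 ≈ 3.2027e-5
A + (-18*(-22))*d(7) = 1/31224 + (-18*(-22))*(¾ + (¼)*7) = 1/31224 + 396*(¾ + 7/4) = 1/31224 + 396*(5/2) = 1/31224 + 990 = 30911761/31224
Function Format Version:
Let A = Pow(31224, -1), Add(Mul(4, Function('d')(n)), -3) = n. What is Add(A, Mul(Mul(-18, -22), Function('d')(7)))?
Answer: Rational(30911761, 31224) ≈ 990.00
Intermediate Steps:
Function('d')(n) = Add(Rational(3, 4), Mul(Rational(1, 4), n))
A = Rational(1, 31224) ≈ 3.2027e-5
Add(A, Mul(Mul(-18, -22), Function('d')(7))) = Add(Rational(1, 31224), Mul(Mul(-18, -22), Add(Rational(3, 4), Mul(Rational(1, 4), 7)))) = Add(Rational(1, 31224), Mul(396, Add(Rational(3, 4), Rational(7, 4)))) = Add(Rational(1, 31224), Mul(396, Rational(5, 2))) = Add(Rational(1, 31224), 990) = Rational(30911761, 31224)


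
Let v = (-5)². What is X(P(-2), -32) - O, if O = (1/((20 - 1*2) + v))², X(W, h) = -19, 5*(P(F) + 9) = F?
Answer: -35132/1849 ≈ -19.001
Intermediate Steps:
v = 25
P(F) = -9 + F/5
O = 1/1849 (O = (1/((20 - 1*2) + 25))² = (1/((20 - 2) + 25))² = (1/(18 + 25))² = (1/43)² = 1/1849 ≈ 0.00054083)
X(P(-2), -32) - O = -19 - 1*1/1849 = -19 - 1/1849 = -35132/1849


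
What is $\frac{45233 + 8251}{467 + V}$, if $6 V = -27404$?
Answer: $- \frac{160452}{12301} \approx -13.044$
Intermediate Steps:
$V = - \frac{13702}{3}$ ($V = \frac{1}{6} \left(-27404\right) = - \frac{13702}{3} \approx -4567.3$)
$\frac{45233 + 8251}{467 + V} = \frac{45233 + 8251}{467 - \frac{13702}{3}} = \frac{53484}{- \frac{12301}{3}} = 53484 \left(- \frac{3}{12301}\right) = - \frac{160452}{12301}$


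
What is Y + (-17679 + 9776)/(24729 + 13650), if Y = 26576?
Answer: 1019952401/38379 ≈ 26576.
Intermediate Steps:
Y + (-17679 + 9776)/(24729 + 13650) = 26576 + (-17679 + 9776)/(24729 + 13650) = 26576 - 7903/38379 = 1019952401/38379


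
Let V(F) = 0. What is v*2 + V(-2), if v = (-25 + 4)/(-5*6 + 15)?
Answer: 14/5 ≈ 2.8000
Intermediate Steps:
v = 7/5 (v = -21/(-30 + 15) = -21/(-15) = -21*(-1/15) = 7/5 ≈ 1.4000)
v*2 + V(-2) = (7/5)*2 + 0 = 14/5 + 0 = 14/5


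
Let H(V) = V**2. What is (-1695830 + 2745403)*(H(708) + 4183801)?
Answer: 4917317727245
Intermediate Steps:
(-1695830 + 2745403)*(H(708) + 4183801) = (-1695830 + 2745403)*(708**2 + 4183801) = 1049573*(501264 + 4183801) = 1049573*4685065 = 4917317727245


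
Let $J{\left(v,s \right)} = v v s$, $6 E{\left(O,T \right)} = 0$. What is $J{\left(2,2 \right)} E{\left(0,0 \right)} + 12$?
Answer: $12$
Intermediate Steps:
$E{\left(O,T \right)} = 0$ ($E{\left(O,T \right)} = \frac{1}{6} \cdot 0 = 0$)
$J{\left(v,s \right)} = s v^{2}$ ($J{\left(v,s \right)} = v^{2} s = s v^{2}$)
$J{\left(2,2 \right)} E{\left(0,0 \right)} + 12 = 2 \cdot 2^{2} \cdot 0 + 12 = 2 \cdot 4 \cdot 0 + 12 = 8 \cdot 0 + 12 = 0 + 12 = 12$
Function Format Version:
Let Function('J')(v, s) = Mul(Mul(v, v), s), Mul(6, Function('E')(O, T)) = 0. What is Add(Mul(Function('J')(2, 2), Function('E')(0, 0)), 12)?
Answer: 12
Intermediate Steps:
Function('E')(O, T) = 0 (Function('E')(O, T) = Mul(Rational(1, 6), 0) = 0)
Function('J')(v, s) = Mul(s, Pow(v, 2)) (Function('J')(v, s) = Mul(Pow(v, 2), s) = Mul(s, Pow(v, 2)))
Add(Mul(Function('J')(2, 2), Function('E')(0, 0)), 12) = Add(Mul(Mul(2, Pow(2, 2)), 0), 12) = Add(Mul(Mul(2, 4), 0), 12) = Add(Mul(8, 0), 12) = Add(0, 12) = 12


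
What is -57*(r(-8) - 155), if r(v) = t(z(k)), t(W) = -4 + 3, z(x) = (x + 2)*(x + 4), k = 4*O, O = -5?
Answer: 8892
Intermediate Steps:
k = -20 (k = 4*(-5) = -20)
z(x) = (2 + x)*(4 + x)
t(W) = -1
r(v) = -1
-57*(r(-8) - 155) = -57*(-1 - 155) = -57*(-156) = 8892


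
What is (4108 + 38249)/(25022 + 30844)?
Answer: 14119/18622 ≈ 0.75819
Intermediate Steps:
(4108 + 38249)/(25022 + 30844) = 42357/55866 = 42357*(1/55866) = 14119/18622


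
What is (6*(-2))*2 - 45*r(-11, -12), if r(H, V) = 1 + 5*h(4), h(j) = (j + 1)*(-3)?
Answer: 3306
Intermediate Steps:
h(j) = -3 - 3*j (h(j) = (1 + j)*(-3) = -3 - 3*j)
r(H, V) = -74 (r(H, V) = 1 + 5*(-3 - 3*4) = 1 + 5*(-3 - 12) = 1 + 5*(-15) = 1 - 75 = -74)
(6*(-2))*2 - 45*r(-11, -12) = (6*(-2))*2 - 45*(-74) = -12*2 + 3330 = -24 + 3330 = 3306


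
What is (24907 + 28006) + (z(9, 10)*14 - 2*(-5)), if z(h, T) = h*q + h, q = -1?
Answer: 52923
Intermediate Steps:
z(h, T) = 0 (z(h, T) = h*(-1) + h = -h + h = 0)
(24907 + 28006) + (z(9, 10)*14 - 2*(-5)) = (24907 + 28006) + (0*14 - 2*(-5)) = 52913 + (0 + 10) = 52913 + 10 = 52923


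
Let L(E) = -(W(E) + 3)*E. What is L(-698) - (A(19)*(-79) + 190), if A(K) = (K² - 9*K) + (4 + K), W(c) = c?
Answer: -468473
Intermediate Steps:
A(K) = 4 + K² - 8*K
L(E) = -E*(3 + E) (L(E) = -(E + 3)*E = -(3 + E)*E = -E*(3 + E))
L(-698) - (A(19)*(-79) + 190) = -1*(-698)*(3 - 698) - ((4 + 19² - 8*19)*(-79) + 190) = -1*(-698)*(-695) - ((4 + 361 - 152)*(-79) + 190) = -485110 - (213*(-79) + 190) = -485110 - (-16827 + 190) = -485110 - 1*(-16637) = -485110 + 16637 = -468473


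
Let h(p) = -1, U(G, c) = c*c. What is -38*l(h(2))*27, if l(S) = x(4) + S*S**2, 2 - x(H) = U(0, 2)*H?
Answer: 15390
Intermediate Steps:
U(G, c) = c**2
x(H) = 2 - 4*H (x(H) = 2 - 2**2*H = 2 - 4*H)
l(S) = -14 + S**3 (l(S) = (2 - 4*4) + S*S**2 = (2 - 16) + S**3 = -14 + S**3)
-38*l(h(2))*27 = -38*(-14 + (-1)**3)*27 = -38*(-14 - 1)*27 = -38*(-15)*27 = 570*27 = 15390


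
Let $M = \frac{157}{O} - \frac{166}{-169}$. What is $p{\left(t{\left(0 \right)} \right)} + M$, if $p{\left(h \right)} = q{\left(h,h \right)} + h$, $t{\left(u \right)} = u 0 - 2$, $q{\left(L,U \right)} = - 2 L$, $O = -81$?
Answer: $\frac{14291}{13689} \approx 1.044$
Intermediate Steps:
$t{\left(u \right)} = -2$ ($t{\left(u \right)} = 0 - 2 = -2$)
$p{\left(h \right)} = - h$ ($p{\left(h \right)} = - 2 h + h = - h$)
$M = - \frac{13087}{13689}$ ($M = \frac{157}{-81} - \frac{166}{-169} = 157 \left(- \frac{1}{81}\right) - - \frac{166}{169} = - \frac{157}{81} + \frac{166}{169} = - \frac{13087}{13689} \approx -0.95602$)
$p{\left(t{\left(0 \right)} \right)} + M = \left(-1\right) \left(-2\right) - \frac{13087}{13689} = 2 - \frac{13087}{13689} = \frac{14291}{13689}$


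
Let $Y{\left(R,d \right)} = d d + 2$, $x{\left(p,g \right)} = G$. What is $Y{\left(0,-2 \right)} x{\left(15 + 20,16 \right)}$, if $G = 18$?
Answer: $108$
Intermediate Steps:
$x{\left(p,g \right)} = 18$
$Y{\left(R,d \right)} = 2 + d^{2}$ ($Y{\left(R,d \right)} = d^{2} + 2 = 2 + d^{2}$)
$Y{\left(0,-2 \right)} x{\left(15 + 20,16 \right)} = \left(2 + \left(-2\right)^{2}\right) 18 = \left(2 + 4\right) 18 = 6 \cdot 18 = 108$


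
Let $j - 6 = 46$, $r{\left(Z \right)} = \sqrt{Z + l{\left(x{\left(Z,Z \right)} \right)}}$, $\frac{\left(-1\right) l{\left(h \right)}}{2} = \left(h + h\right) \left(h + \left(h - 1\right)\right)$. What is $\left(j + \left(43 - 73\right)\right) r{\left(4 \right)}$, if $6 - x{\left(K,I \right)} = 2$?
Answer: $132 i \sqrt{3} \approx 228.63 i$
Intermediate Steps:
$x{\left(K,I \right)} = 4$ ($x{\left(K,I \right)} = 6 - 2 = 4$)
$l{\left(h \right)} = - 4 h \left(-1 + 2 h\right)$ ($l{\left(h \right)} = - 2 \left(h + h\right) \left(h + \left(h - 1\right)\right) = - 2 \cdot 2 h \left(h + \left(-1 + h\right)\right) = - 2 \cdot 2 h \left(-1 + 2 h\right) = - 4 h \left(-1 + 2 h\right)$)
$r{\left(Z \right)} = \sqrt{-112 + Z}$ ($r{\left(Z \right)} = \sqrt{Z + 4 \cdot 4 \left(1 - 8\right)} = \sqrt{Z + 4 \cdot 4 \left(-7\right)} = \sqrt{Z - 112} = \sqrt{-112 + Z}$)
$j = 52$ ($j = 6 + 46 = 52$)
$\left(j + \left(43 - 73\right)\right) r{\left(4 \right)} = \left(52 + \left(43 - 73\right)\right) \sqrt{-112 + 4} = \left(52 + \left(43 - 73\right)\right) \sqrt{-108} = \left(52 - 30\right) 6 i \sqrt{3} = 22 \cdot 6 i \sqrt{3} = 132 i \sqrt{3}$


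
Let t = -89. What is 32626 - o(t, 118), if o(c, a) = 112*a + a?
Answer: 19292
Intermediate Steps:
o(c, a) = 113*a
32626 - o(t, 118) = 32626 - 113*118 = 32626 - 1*13334 = 32626 - 13334 = 19292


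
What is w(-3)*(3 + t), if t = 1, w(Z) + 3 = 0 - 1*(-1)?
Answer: -8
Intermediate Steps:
w(Z) = -2 (w(Z) = -3 + (0 - 1*(-1)) = -3 + (0 + 1) = -3 + 1 = -2)
w(-3)*(3 + t) = -2*(3 + 1) = -2*4 = -8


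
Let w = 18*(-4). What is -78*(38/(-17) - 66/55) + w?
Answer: 16656/85 ≈ 195.95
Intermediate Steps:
w = -72
-78*(38/(-17) - 66/55) + w = -78*(38/(-17) - 66/55) - 72 = -78*(38*(-1/17) - 66*1/55) - 72 = -78*(-38/17 - 6/5) - 72 = -78*(-292/85) - 72 = 22776/85 - 72 = 16656/85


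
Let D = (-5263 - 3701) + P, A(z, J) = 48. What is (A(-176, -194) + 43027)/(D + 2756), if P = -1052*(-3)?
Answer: -43075/3052 ≈ -14.114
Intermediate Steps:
P = 3156
D = -5808 (D = (-5263 - 3701) + 3156 = -8964 + 3156 = -5808)
(A(-176, -194) + 43027)/(D + 2756) = (48 + 43027)/(-5808 + 2756) = 43075/(-3052) = 43075*(-1/3052) = -43075/3052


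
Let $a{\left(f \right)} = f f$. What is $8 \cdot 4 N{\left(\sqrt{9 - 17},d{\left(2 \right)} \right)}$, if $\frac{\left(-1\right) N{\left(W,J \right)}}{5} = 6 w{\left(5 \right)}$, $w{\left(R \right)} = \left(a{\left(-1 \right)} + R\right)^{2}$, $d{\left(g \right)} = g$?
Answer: $-34560$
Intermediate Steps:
$a{\left(f \right)} = f^{2}$
$w{\left(R \right)} = \left(1 + R\right)^{2}$ ($w{\left(R \right)} = \left(\left(-1\right)^{2} + R\right)^{2} = \left(1 + R\right)^{2}$)
$N{\left(W,J \right)} = -1080$ ($N{\left(W,J \right)} = - 5 \cdot 6 \left(1 + 5\right)^{2} = - 5 \cdot 6 \cdot 6^{2} = - 5 \cdot 6 \cdot 36 = \left(-5\right) 216 = -1080$)
$8 \cdot 4 N{\left(\sqrt{9 - 17},d{\left(2 \right)} \right)} = 8 \cdot 4 \left(-1080\right) = 32 \left(-1080\right) = -34560$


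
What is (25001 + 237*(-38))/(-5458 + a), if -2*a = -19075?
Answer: 31990/8159 ≈ 3.9208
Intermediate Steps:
a = 19075/2 (a = -½*(-19075) = 19075/2 ≈ 9537.5)
(25001 + 237*(-38))/(-5458 + a) = (25001 + 237*(-38))/(-5458 + 19075/2) = (25001 - 9006)/(8159/2) = 15995*(2/8159) = 31990/8159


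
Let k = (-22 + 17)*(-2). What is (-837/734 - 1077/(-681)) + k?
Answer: 1739687/166618 ≈ 10.441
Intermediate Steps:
k = 10 (k = -5*(-2) = 10)
(-837/734 - 1077/(-681)) + k = (-837/734 - 1077/(-681)) + 10 = (-837*1/734 - 1077*(-1/681)) + 10 = (-837/734 + 359/227) + 10 = 73507/166618 + 10 = 1739687/166618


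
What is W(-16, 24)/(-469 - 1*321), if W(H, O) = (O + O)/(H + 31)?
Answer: -8/1975 ≈ -0.0040506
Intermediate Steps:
W(H, O) = 2*O/(31 + H) (W(H, O) = (2*O)/(31 + H) = 2*O/(31 + H))
W(-16, 24)/(-469 - 1*321) = (2*24/(31 - 16))/(-469 - 1*321) = (2*24/15)/(-469 - 321) = (2*24*(1/15))/(-790) = (16/5)*(-1/790) = -8/1975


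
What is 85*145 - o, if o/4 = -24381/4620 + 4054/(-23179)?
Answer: 15740267324/1274845 ≈ 12347.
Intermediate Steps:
o = -27802699/1274845 (o = 4*(-24381/4620 + 4054/(-23179)) = 4*(-24381*1/4620 + 4054*(-1/23179)) = 4*(-1161/220 - 4054/23179) = 4*(-27802699/5099380) = -27802699/1274845 ≈ -21.809)
85*145 - o = 85*145 - 1*(-27802699/1274845) = 12325 + 27802699/1274845 = 15740267324/1274845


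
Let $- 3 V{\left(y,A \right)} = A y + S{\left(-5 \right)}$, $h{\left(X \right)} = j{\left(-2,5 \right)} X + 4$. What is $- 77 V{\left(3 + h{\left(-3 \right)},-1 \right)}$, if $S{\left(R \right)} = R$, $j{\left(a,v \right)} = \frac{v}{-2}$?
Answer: $- \frac{1001}{2} \approx -500.5$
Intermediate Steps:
$j{\left(a,v \right)} = - \frac{v}{2}$ ($j{\left(a,v \right)} = v \left(- \frac{1}{2}\right) = - \frac{v}{2}$)
$h{\left(X \right)} = 4 - \frac{5 X}{2}$ ($h{\left(X \right)} = \left(- \frac{1}{2}\right) 5 X + 4 = - \frac{5 X}{2} + 4 = 4 - \frac{5 X}{2}$)
$V{\left(y,A \right)} = \frac{5}{3} - \frac{A y}{3}$ ($V{\left(y,A \right)} = - \frac{A y - 5}{3} = - \frac{-5 + A y}{3} = \frac{5}{3} - \frac{A y}{3}$)
$- 77 V{\left(3 + h{\left(-3 \right)},-1 \right)} = - 77 \left(\frac{5}{3} - - \frac{3 + \left(4 - - \frac{15}{2}\right)}{3}\right) = - 77 \left(\frac{5}{3} - - \frac{3 + \left(4 + \frac{15}{2}\right)}{3}\right) = - 77 \left(\frac{5}{3} - - \frac{3 + \frac{23}{2}}{3}\right) = - 77 \left(\frac{5}{3} - \left(- \frac{1}{3}\right) \frac{29}{2}\right) = - 77 \left(\frac{5}{3} + \frac{29}{6}\right) = \left(-77\right) \frac{13}{2} = - \frac{1001}{2}$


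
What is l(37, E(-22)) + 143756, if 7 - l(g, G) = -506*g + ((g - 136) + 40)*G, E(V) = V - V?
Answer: 162485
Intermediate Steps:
E(V) = 0
l(g, G) = 7 + 506*g - G*(-96 + g) (l(g, G) = 7 - (-506*g + ((g - 136) + 40)*G) = 7 - (-506*g + ((-136 + g) + 40)*G) = 7 - (-506*g + (-96 + g)*G) = 7 - (-506*g + G*(-96 + g)) = 7 + (506*g - G*(-96 + g)) = 7 + 506*g - G*(-96 + g))
l(37, E(-22)) + 143756 = (7 + 96*0 + 506*37 - 1*0*37) + 143756 = (7 + 0 + 18722 + 0) + 143756 = 18729 + 143756 = 162485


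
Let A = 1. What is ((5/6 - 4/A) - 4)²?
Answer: 1849/36 ≈ 51.361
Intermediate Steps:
((5/6 - 4/A) - 4)² = ((5/6 - 4/1) - 4)² = ((5*(⅙) - 4*1) - 4)² = ((⅚ - 4) - 4)² = (-19/6 - 4)² = (-43/6)² = 1849/36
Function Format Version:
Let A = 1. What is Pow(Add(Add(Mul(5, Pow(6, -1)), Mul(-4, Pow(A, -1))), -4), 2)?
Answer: Rational(1849, 36) ≈ 51.361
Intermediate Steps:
Pow(Add(Add(Mul(5, Pow(6, -1)), Mul(-4, Pow(A, -1))), -4), 2) = Pow(Add(Add(Mul(5, Pow(6, -1)), Mul(-4, Pow(1, -1))), -4), 2) = Pow(Add(Add(Mul(5, Rational(1, 6)), Mul(-4, 1)), -4), 2) = Pow(Add(Add(Rational(5, 6), -4), -4), 2) = Pow(Add(Rational(-19, 6), -4), 2) = Pow(Rational(-43, 6), 2) = Rational(1849, 36)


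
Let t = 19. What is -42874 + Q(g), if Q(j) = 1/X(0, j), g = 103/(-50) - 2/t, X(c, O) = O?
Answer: -88192768/2057 ≈ -42874.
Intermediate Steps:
g = -2057/950 (g = 103/(-50) - 2/19 = 103*(-1/50) - 2*1/19 = -103/50 - 2/19 = -2057/950 ≈ -2.1653)
Q(j) = 1/j
-42874 + Q(g) = -42874 + 1/(-2057/950) = -42874 - 950/2057 = -88192768/2057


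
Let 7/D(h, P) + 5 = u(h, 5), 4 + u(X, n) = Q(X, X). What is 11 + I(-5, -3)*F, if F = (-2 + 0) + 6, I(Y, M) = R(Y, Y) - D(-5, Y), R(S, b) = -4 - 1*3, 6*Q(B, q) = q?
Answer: -835/59 ≈ -14.153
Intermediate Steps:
Q(B, q) = q/6
u(X, n) = -4 + X/6
D(h, P) = 7/(-9 + h/6) (D(h, P) = 7/(-5 + (-4 + h/6)) = 7/(-9 + h/6))
R(S, b) = -7 (R(S, b) = -4 - 3 = -7)
I(Y, M) = -371/59 (I(Y, M) = -7 - 42/(-54 - 5) = -7 - 42/(-59) = -7 - 42*(-1)/59 = -7 - 1*(-42/59) = -7 + 42/59 = -371/59)
F = 4 (F = -2 + 6 = 4)
11 + I(-5, -3)*F = 11 - 371/59*4 = 11 - 1484/59 = -835/59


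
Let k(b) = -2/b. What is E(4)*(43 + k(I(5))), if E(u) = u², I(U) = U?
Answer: 3408/5 ≈ 681.60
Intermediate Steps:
E(4)*(43 + k(I(5))) = 4²*(43 - 2/5) = 16*(43 - 2*⅕) = 16*(43 - ⅖) = 16*(213/5) = 3408/5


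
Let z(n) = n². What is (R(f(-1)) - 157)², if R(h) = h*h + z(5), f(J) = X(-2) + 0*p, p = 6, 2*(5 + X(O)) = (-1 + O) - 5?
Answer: 2601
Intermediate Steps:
X(O) = -8 + O/2 (X(O) = -5 + ((-1 + O) - 5)/2 = -5 + (-6 + O)/2 = -5 + (-3 + O/2) = -8 + O/2)
f(J) = -9 (f(J) = (-8 + (½)*(-2)) + 0*6 = (-8 - 1) + 0 = -9 + 0 = -9)
R(h) = 25 + h² (R(h) = h*h + 5² = h² + 25 = 25 + h²)
(R(f(-1)) - 157)² = ((25 + (-9)²) - 157)² = ((25 + 81) - 157)² = (106 - 157)² = (-51)² = 2601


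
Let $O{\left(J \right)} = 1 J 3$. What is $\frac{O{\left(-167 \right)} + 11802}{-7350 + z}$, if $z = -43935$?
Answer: $- \frac{3767}{17095} \approx -0.22036$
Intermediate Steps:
$O{\left(J \right)} = 3 J$ ($O{\left(J \right)} = J 3 = 3 J$)
$\frac{O{\left(-167 \right)} + 11802}{-7350 + z} = \frac{3 \left(-167\right) + 11802}{-7350 - 43935} = \frac{-501 + 11802}{-51285} = 11301 \left(- \frac{1}{51285}\right) = - \frac{3767}{17095}$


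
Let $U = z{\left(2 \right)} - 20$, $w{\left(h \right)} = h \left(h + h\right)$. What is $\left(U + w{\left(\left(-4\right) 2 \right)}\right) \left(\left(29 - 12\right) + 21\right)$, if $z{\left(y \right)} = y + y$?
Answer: $4256$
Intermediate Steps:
$z{\left(y \right)} = 2 y$
$w{\left(h \right)} = 2 h^{2}$ ($w{\left(h \right)} = h 2 h = 2 h^{2}$)
$U = -16$ ($U = 2 \cdot 2 - 20 = 4 - 20 = -16$)
$\left(U + w{\left(\left(-4\right) 2 \right)}\right) \left(\left(29 - 12\right) + 21\right) = \left(-16 + 2 \left(\left(-4\right) 2\right)^{2}\right) \left(\left(29 - 12\right) + 21\right) = \left(-16 + 2 \left(-8\right)^{2}\right) \left(17 + 21\right) = \left(-16 + 2 \cdot 64\right) 38 = \left(-16 + 128\right) 38 = 112 \cdot 38 = 4256$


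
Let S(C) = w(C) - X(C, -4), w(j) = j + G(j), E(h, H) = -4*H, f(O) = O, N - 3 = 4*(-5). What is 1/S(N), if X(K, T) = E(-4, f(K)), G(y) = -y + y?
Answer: -1/85 ≈ -0.011765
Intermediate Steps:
N = -17 (N = 3 + 4*(-5) = 3 - 20 = -17)
G(y) = 0
w(j) = j (w(j) = j + 0 = j)
X(K, T) = -4*K
S(C) = 5*C (S(C) = C - (-4)*C = C + 4*C = 5*C)
1/S(N) = 1/(5*(-17)) = 1/(-85) = -1/85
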